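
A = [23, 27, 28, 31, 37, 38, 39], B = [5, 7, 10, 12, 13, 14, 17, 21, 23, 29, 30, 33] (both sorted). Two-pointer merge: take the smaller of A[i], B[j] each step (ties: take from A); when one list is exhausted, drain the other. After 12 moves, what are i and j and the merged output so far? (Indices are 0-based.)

i=0 j=0: A[i]=23>B[j]=5 take 5, j++
i=0 j=1: A[i]=23>B[j]=7 take 7, j++
i=0 j=2: A[i]=23>B[j]=10 take 10, j++
i=0 j=3: A[i]=23>B[j]=12 take 12, j++
i=0 j=4: A[i]=23>B[j]=13 take 13, j++
i=0 j=5: A[i]=23>B[j]=14 take 14, j++
i=0 j=6: A[i]=23>B[j]=17 take 17, j++
i=0 j=7: A[i]=23>B[j]=21 take 21, j++
i=0 j=8: A[i]=23<=B[j]=23 take 23, i++
i=1 j=8: A[i]=27>B[j]=23 take 23, j++
i=1 j=9: A[i]=27<=B[j]=29 take 27, i++
i=2 j=9: A[i]=28<=B[j]=29 take 28, i++

i=3, j=9, merged so far=[5, 7, 10, 12, 13, 14, 17, 21, 23, 23, 27, 28]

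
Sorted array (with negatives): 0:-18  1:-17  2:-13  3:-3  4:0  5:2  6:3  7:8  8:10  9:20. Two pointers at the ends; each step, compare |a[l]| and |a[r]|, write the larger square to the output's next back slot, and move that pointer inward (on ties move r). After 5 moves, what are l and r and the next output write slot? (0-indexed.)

[0,9] |-18|<=|20| out[9]=400 → r--
[0,8] |-18|>|10| out[8]=324 → l++
[1,8] |-17|>|10| out[7]=289 → l++
[2,8] |-13|>|10| out[6]=169 → l++
[3,8] |-3|<=|10| out[5]=100 → r--

l=3, r=7, next write slot=4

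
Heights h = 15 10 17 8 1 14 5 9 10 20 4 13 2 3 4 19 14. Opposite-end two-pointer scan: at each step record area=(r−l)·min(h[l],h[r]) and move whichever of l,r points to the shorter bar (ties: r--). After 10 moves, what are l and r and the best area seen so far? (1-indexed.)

[1,17] min(15,14)*16=224 best=224 * → r--
[1,16] min(15,19)*15=225 best=225 * → l++
[2,16] min(10,19)*14=140 best=225 → l++
[3,16] min(17,19)*13=221 best=225 → l++
[4,16] min(8,19)*12=96 best=225 → l++
[5,16] min(1,19)*11=11 best=225 → l++
[6,16] min(14,19)*10=140 best=225 → l++
[7,16] min(5,19)*9=45 best=225 → l++
[8,16] min(9,19)*8=72 best=225 → l++
[9,16] min(10,19)*7=70 best=225 → l++

l=10, r=16, best area=225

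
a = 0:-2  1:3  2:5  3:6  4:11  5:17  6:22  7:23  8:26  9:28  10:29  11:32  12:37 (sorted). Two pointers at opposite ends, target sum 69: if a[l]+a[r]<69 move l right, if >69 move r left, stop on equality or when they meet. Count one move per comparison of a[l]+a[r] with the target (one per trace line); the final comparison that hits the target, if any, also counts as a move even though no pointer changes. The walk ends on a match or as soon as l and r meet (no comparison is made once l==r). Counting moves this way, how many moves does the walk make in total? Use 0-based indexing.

l=0 r=12: -2+37=35 <69, l++
l=1 r=12: 3+37=40 <69, l++
l=2 r=12: 5+37=42 <69, l++
l=3 r=12: 6+37=43 <69, l++
l=4 r=12: 11+37=48 <69, l++
l=5 r=12: 17+37=54 <69, l++
l=6 r=12: 22+37=59 <69, l++
l=7 r=12: 23+37=60 <69, l++
l=8 r=12: 26+37=63 <69, l++
l=9 r=12: 28+37=65 <69, l++
l=10 r=12: 29+37=66 <69, l++
l=11 r=12: 32+37=69, found

12 moves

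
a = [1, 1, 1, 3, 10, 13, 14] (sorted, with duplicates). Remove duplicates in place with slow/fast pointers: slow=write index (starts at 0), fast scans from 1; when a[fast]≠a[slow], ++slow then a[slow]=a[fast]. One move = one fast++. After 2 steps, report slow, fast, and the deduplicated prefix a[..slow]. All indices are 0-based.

slow=0, fast=3, prefix=[1]

(s=0,f=1) a[fast]=1=a[slow] dup → fast++
(s=0,f=2) a[fast]=1=a[slow] dup → fast++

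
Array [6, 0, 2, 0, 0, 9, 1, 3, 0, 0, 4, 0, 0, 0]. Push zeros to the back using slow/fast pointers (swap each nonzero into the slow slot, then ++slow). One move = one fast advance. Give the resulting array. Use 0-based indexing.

[6, 2, 9, 1, 3, 4, 0, 0, 0, 0, 0, 0, 0, 0]

(s=0,f=0) a[fast]=6≠0 swap→a[0]=6 → slow++,fast++
(s=1,f=1) a[fast]=0 → fast++
(s=1,f=2) a[fast]=2≠0 swap→a[1]=2 → slow++,fast++
(s=2,f=3) a[fast]=0 → fast++
(s=2,f=4) a[fast]=0 → fast++
(s=2,f=5) a[fast]=9≠0 swap→a[2]=9 → slow++,fast++
(s=3,f=6) a[fast]=1≠0 swap→a[3]=1 → slow++,fast++
(s=4,f=7) a[fast]=3≠0 swap→a[4]=3 → slow++,fast++
(s=5,f=8) a[fast]=0 → fast++
(s=5,f=9) a[fast]=0 → fast++
(s=5,f=10) a[fast]=4≠0 swap→a[5]=4 → slow++,fast++
(s=6,f=11) a[fast]=0 → fast++
(s=6,f=12) a[fast]=0 → fast++
(s=6,f=13) a[fast]=0 → fast++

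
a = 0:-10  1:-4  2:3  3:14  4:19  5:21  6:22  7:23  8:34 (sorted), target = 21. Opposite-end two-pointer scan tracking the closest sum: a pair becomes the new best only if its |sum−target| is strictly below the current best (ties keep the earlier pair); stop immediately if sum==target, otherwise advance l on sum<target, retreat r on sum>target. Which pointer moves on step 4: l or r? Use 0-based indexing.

l=0 r=8: -10+34=24 d=3 *, r--
l=0 r=7: -10+23=13 d=8, l++
l=1 r=7: -4+23=19 d=2 *, l++
l=2 r=7: 3+23=26 d=5, r--

r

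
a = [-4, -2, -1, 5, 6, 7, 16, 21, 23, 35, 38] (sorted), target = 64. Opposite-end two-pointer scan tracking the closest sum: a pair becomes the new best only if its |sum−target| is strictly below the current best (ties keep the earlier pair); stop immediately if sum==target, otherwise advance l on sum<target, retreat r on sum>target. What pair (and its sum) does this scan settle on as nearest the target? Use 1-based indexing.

pair (23, 38) with sum 61 (|Δ|=3)

[1,11] -4+38=34 d=30 * → l++
[2,11] -2+38=36 d=28 * → l++
[3,11] -1+38=37 d=27 * → l++
[4,11] 5+38=43 d=21 * → l++
[5,11] 6+38=44 d=20 * → l++
[6,11] 7+38=45 d=19 * → l++
[7,11] 16+38=54 d=10 * → l++
[8,11] 21+38=59 d=5 * → l++
[9,11] 23+38=61 d=3 * → l++
[10,11] 35+38=73 d=9 → r--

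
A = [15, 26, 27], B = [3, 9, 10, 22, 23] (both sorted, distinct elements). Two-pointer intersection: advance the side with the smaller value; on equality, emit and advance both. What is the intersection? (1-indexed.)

i=1 j=1: 15>3, j++
i=1 j=2: 15>9, j++
i=1 j=3: 15>10, j++
i=1 j=4: 15<22, i++
i=2 j=4: 26>22, j++
i=2 j=5: 26>23, j++

intersection = []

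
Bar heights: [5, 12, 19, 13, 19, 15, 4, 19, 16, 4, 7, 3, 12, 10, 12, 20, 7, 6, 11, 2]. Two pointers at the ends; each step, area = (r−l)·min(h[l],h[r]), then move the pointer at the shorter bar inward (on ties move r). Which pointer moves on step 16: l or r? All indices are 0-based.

l

l=0 r=19: min(5,2)*19=38 best=38 *, r--
l=0 r=18: min(5,11)*18=90 best=90 *, l++
l=1 r=18: min(12,11)*17=187 best=187 *, r--
l=1 r=17: min(12,6)*16=96 best=187, r--
l=1 r=16: min(12,7)*15=105 best=187, r--
l=1 r=15: min(12,20)*14=168 best=187, l++
l=2 r=15: min(19,20)*13=247 best=247 *, l++
l=3 r=15: min(13,20)*12=156 best=247, l++
l=4 r=15: min(19,20)*11=209 best=247, l++
l=5 r=15: min(15,20)*10=150 best=247, l++
l=6 r=15: min(4,20)*9=36 best=247, l++
l=7 r=15: min(19,20)*8=152 best=247, l++
l=8 r=15: min(16,20)*7=112 best=247, l++
l=9 r=15: min(4,20)*6=24 best=247, l++
l=10 r=15: min(7,20)*5=35 best=247, l++
l=11 r=15: min(3,20)*4=12 best=247, l++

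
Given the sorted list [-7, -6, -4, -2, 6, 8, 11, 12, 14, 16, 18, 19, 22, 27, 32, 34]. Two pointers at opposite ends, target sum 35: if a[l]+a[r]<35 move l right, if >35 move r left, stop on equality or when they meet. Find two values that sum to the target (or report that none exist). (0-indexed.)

(8, 27)

[0,15] -7+34=27 <35 → l++
[1,15] -6+34=28 <35 → l++
[2,15] -4+34=30 <35 → l++
[3,15] -2+34=32 <35 → l++
[4,15] 6+34=40 >35 → r--
[4,14] 6+32=38 >35 → r--
[4,13] 6+27=33 <35 → l++
[5,13] 8+27=35 → found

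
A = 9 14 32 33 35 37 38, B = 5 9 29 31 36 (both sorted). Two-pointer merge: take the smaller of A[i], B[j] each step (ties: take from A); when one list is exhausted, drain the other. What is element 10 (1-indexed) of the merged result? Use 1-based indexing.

merged[10] = 36

[i=1,j=1] A[i]=9>B[j]=5 take 5 → j++
[i=1,j=2] A[i]=9<=B[j]=9 take 9 → i++
[i=2,j=2] A[i]=14>B[j]=9 take 9 → j++
[i=2,j=3] A[i]=14<=B[j]=29 take 14 → i++
[i=3,j=3] A[i]=32>B[j]=29 take 29 → j++
[i=3,j=4] A[i]=32>B[j]=31 take 31 → j++
[i=3,j=5] A[i]=32<=B[j]=36 take 32 → i++
[i=4,j=5] A[i]=33<=B[j]=36 take 33 → i++
[i=5,j=5] A[i]=35<=B[j]=36 take 35 → i++
[i=6,j=5] A[i]=37>B[j]=36 take 36 → j++
[i=6,j=6] B done, take A[i]=37 → i++
[i=7,j=6] B done, take A[i]=38 → i++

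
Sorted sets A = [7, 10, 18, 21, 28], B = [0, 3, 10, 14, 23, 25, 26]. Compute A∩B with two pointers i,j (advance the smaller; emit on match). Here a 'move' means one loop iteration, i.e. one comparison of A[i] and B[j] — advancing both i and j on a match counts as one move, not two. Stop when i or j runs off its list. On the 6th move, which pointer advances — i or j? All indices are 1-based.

i

[i=1,j=1] 7>0 → j++
[i=1,j=2] 7>3 → j++
[i=1,j=3] 7<10 → i++
[i=2,j=3] 10==10 emit → i++,j++
[i=3,j=4] 18>14 → j++
[i=3,j=5] 18<23 → i++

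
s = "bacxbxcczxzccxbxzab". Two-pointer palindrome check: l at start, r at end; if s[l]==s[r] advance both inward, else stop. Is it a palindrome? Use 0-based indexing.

not a palindrome (mismatch at 2,16)

l=0 r=18: 'b'=='b', l++,r--
l=1 r=17: 'a'=='a', l++,r--
l=2 r=16: 'c'!='z', stop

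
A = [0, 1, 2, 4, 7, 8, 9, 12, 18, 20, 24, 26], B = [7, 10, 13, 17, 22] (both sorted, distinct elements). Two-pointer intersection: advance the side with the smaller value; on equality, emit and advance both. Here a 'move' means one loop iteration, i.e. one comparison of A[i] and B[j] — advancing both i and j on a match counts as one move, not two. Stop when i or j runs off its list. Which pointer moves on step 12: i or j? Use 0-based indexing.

i

[i=0,j=0] 0<7 → i++
[i=1,j=0] 1<7 → i++
[i=2,j=0] 2<7 → i++
[i=3,j=0] 4<7 → i++
[i=4,j=0] 7==7 emit → i++,j++
[i=5,j=1] 8<10 → i++
[i=6,j=1] 9<10 → i++
[i=7,j=1] 12>10 → j++
[i=7,j=2] 12<13 → i++
[i=8,j=2] 18>13 → j++
[i=8,j=3] 18>17 → j++
[i=8,j=4] 18<22 → i++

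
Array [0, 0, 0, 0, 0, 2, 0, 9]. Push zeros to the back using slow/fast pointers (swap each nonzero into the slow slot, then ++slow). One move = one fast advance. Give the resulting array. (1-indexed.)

(s=1,f=1) a[fast]=0 → fast++
(s=1,f=2) a[fast]=0 → fast++
(s=1,f=3) a[fast]=0 → fast++
(s=1,f=4) a[fast]=0 → fast++
(s=1,f=5) a[fast]=0 → fast++
(s=1,f=6) a[fast]=2≠0 swap→a[1]=2 → slow++,fast++
(s=2,f=7) a[fast]=0 → fast++
(s=2,f=8) a[fast]=9≠0 swap→a[2]=9 → slow++,fast++

[2, 9, 0, 0, 0, 0, 0, 0]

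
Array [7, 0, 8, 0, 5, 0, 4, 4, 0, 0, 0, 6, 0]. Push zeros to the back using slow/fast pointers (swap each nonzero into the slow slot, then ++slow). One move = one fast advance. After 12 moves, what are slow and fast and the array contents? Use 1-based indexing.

slow=7, fast=13, a=[7, 8, 5, 4, 4, 6, 0, 0, 0, 0, 0, 0, 0]

slow=1 fast=1: a[fast]=7≠0 swap→a[1]=7, slow++,fast++
slow=2 fast=2: a[fast]=0, fast++
slow=2 fast=3: a[fast]=8≠0 swap→a[2]=8, slow++,fast++
slow=3 fast=4: a[fast]=0, fast++
slow=3 fast=5: a[fast]=5≠0 swap→a[3]=5, slow++,fast++
slow=4 fast=6: a[fast]=0, fast++
slow=4 fast=7: a[fast]=4≠0 swap→a[4]=4, slow++,fast++
slow=5 fast=8: a[fast]=4≠0 swap→a[5]=4, slow++,fast++
slow=6 fast=9: a[fast]=0, fast++
slow=6 fast=10: a[fast]=0, fast++
slow=6 fast=11: a[fast]=0, fast++
slow=6 fast=12: a[fast]=6≠0 swap→a[6]=6, slow++,fast++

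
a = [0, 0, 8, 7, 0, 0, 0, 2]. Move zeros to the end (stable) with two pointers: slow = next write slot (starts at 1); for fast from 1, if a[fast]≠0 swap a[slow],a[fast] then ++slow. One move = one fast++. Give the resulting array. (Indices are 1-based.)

[8, 7, 2, 0, 0, 0, 0, 0]

slow=1 fast=1: a[fast]=0, fast++
slow=1 fast=2: a[fast]=0, fast++
slow=1 fast=3: a[fast]=8≠0 swap→a[1]=8, slow++,fast++
slow=2 fast=4: a[fast]=7≠0 swap→a[2]=7, slow++,fast++
slow=3 fast=5: a[fast]=0, fast++
slow=3 fast=6: a[fast]=0, fast++
slow=3 fast=7: a[fast]=0, fast++
slow=3 fast=8: a[fast]=2≠0 swap→a[3]=2, slow++,fast++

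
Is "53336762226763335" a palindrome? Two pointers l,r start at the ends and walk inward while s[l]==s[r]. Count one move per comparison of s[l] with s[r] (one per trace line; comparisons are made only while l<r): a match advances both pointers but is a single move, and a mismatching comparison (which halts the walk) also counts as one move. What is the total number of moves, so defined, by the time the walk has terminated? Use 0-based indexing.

l=0 r=16: '5'=='5', l++,r--
l=1 r=15: '3'=='3', l++,r--
l=2 r=14: '3'=='3', l++,r--
l=3 r=13: '3'=='3', l++,r--
l=4 r=12: '6'=='6', l++,r--
l=5 r=11: '7'=='7', l++,r--
l=6 r=10: '6'=='6', l++,r--
l=7 r=9: '2'=='2', l++,r--

8 moves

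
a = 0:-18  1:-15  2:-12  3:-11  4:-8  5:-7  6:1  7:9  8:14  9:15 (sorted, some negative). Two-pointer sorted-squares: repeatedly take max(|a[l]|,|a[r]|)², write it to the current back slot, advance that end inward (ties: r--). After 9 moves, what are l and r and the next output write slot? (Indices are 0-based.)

l=6, r=6, next write slot=0

[0,9] |-18|>|15| out[9]=324 → l++
[1,9] |-15|<=|15| out[8]=225 → r--
[1,8] |-15|>|14| out[7]=225 → l++
[2,8] |-12|<=|14| out[6]=196 → r--
[2,7] |-12|>|9| out[5]=144 → l++
[3,7] |-11|>|9| out[4]=121 → l++
[4,7] |-8|<=|9| out[3]=81 → r--
[4,6] |-8|>|1| out[2]=64 → l++
[5,6] |-7|>|1| out[1]=49 → l++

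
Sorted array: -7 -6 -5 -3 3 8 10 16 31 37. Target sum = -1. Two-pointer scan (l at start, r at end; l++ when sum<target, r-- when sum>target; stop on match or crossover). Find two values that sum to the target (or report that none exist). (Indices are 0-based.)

no pair

[0,9] -7+37=30 >-1 → r--
[0,8] -7+31=24 >-1 → r--
[0,7] -7+16=9 >-1 → r--
[0,6] -7+10=3 >-1 → r--
[0,5] -7+8=1 >-1 → r--
[0,4] -7+3=-4 <-1 → l++
[1,4] -6+3=-3 <-1 → l++
[2,4] -5+3=-2 <-1 → l++
[3,4] -3+3=0 >-1 → r--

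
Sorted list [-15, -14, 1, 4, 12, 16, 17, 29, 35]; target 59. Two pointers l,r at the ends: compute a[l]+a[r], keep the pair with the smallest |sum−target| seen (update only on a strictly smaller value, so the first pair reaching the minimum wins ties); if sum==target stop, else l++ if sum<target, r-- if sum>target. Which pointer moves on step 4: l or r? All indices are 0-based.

[0,8] -15+35=20 d=39 * → l++
[1,8] -14+35=21 d=38 * → l++
[2,8] 1+35=36 d=23 * → l++
[3,8] 4+35=39 d=20 * → l++

l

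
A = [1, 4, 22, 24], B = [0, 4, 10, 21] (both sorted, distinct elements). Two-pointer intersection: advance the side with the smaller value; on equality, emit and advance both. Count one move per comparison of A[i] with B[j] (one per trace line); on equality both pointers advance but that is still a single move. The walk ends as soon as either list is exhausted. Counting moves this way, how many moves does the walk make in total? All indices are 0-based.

[i=0,j=0] 1>0 → j++
[i=0,j=1] 1<4 → i++
[i=1,j=1] 4==4 emit → i++,j++
[i=2,j=2] 22>10 → j++
[i=2,j=3] 22>21 → j++

5 moves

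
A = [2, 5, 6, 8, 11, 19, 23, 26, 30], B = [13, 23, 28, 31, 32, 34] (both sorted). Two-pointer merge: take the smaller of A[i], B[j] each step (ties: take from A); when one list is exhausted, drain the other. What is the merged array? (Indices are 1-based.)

[2, 5, 6, 8, 11, 13, 19, 23, 23, 26, 28, 30, 31, 32, 34]

[i=1,j=1] A[i]=2<=B[j]=13 take 2 → i++
[i=2,j=1] A[i]=5<=B[j]=13 take 5 → i++
[i=3,j=1] A[i]=6<=B[j]=13 take 6 → i++
[i=4,j=1] A[i]=8<=B[j]=13 take 8 → i++
[i=5,j=1] A[i]=11<=B[j]=13 take 11 → i++
[i=6,j=1] A[i]=19>B[j]=13 take 13 → j++
[i=6,j=2] A[i]=19<=B[j]=23 take 19 → i++
[i=7,j=2] A[i]=23<=B[j]=23 take 23 → i++
[i=8,j=2] A[i]=26>B[j]=23 take 23 → j++
[i=8,j=3] A[i]=26<=B[j]=28 take 26 → i++
[i=9,j=3] A[i]=30>B[j]=28 take 28 → j++
[i=9,j=4] A[i]=30<=B[j]=31 take 30 → i++
[i=10,j=4] A done, take B[j]=31 → j++
[i=10,j=5] A done, take B[j]=32 → j++
[i=10,j=6] A done, take B[j]=34 → j++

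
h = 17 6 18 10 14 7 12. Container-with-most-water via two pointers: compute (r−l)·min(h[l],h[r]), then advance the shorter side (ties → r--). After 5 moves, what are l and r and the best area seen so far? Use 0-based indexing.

[0,6] min(17,12)*6=72 best=72 * → r--
[0,5] min(17,7)*5=35 best=72 → r--
[0,4] min(17,14)*4=56 best=72 → r--
[0,3] min(17,10)*3=30 best=72 → r--
[0,2] min(17,18)*2=34 best=72 → l++

l=1, r=2, best area=72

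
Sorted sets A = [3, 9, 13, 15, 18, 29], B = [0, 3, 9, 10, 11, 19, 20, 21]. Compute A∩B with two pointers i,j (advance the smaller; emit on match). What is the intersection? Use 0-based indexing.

intersection = [3, 9]

i=0 j=0: 3>0, j++
i=0 j=1: 3==3 emit, i++,j++
i=1 j=2: 9==9 emit, i++,j++
i=2 j=3: 13>10, j++
i=2 j=4: 13>11, j++
i=2 j=5: 13<19, i++
i=3 j=5: 15<19, i++
i=4 j=5: 18<19, i++
i=5 j=5: 29>19, j++
i=5 j=6: 29>20, j++
i=5 j=7: 29>21, j++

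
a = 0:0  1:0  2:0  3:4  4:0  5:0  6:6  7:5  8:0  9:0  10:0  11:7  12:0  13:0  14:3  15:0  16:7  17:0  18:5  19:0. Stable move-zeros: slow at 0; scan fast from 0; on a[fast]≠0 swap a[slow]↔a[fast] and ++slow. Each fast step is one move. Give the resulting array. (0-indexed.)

slow=0 fast=0: a[fast]=0, fast++
slow=0 fast=1: a[fast]=0, fast++
slow=0 fast=2: a[fast]=0, fast++
slow=0 fast=3: a[fast]=4≠0 swap→a[0]=4, slow++,fast++
slow=1 fast=4: a[fast]=0, fast++
slow=1 fast=5: a[fast]=0, fast++
slow=1 fast=6: a[fast]=6≠0 swap→a[1]=6, slow++,fast++
slow=2 fast=7: a[fast]=5≠0 swap→a[2]=5, slow++,fast++
slow=3 fast=8: a[fast]=0, fast++
slow=3 fast=9: a[fast]=0, fast++
slow=3 fast=10: a[fast]=0, fast++
slow=3 fast=11: a[fast]=7≠0 swap→a[3]=7, slow++,fast++
slow=4 fast=12: a[fast]=0, fast++
slow=4 fast=13: a[fast]=0, fast++
slow=4 fast=14: a[fast]=3≠0 swap→a[4]=3, slow++,fast++
slow=5 fast=15: a[fast]=0, fast++
slow=5 fast=16: a[fast]=7≠0 swap→a[5]=7, slow++,fast++
slow=6 fast=17: a[fast]=0, fast++
slow=6 fast=18: a[fast]=5≠0 swap→a[6]=5, slow++,fast++
slow=7 fast=19: a[fast]=0, fast++

[4, 6, 5, 7, 3, 7, 5, 0, 0, 0, 0, 0, 0, 0, 0, 0, 0, 0, 0, 0]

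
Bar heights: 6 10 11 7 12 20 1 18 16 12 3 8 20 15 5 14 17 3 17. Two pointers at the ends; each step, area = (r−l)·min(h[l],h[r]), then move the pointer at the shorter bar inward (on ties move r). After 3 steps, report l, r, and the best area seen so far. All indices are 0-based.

[0,18] min(6,17)*18=108 best=108 * → l++
[1,18] min(10,17)*17=170 best=170 * → l++
[2,18] min(11,17)*16=176 best=176 * → l++

l=3, r=18, best area=176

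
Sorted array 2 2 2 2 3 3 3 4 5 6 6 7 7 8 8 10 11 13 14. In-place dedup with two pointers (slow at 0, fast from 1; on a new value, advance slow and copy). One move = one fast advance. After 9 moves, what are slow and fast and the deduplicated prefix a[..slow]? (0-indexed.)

slow=4, fast=10, prefix=[2, 3, 4, 5, 6]

(s=0,f=1) a[fast]=2=a[slow] dup → fast++
(s=0,f=2) a[fast]=2=a[slow] dup → fast++
(s=0,f=3) a[fast]=2=a[slow] dup → fast++
(s=0,f=4) a[fast]=3≠a[slow]=2 write a[1]=3 → slow++,fast++
(s=1,f=5) a[fast]=3=a[slow] dup → fast++
(s=1,f=6) a[fast]=3=a[slow] dup → fast++
(s=1,f=7) a[fast]=4≠a[slow]=3 write a[2]=4 → slow++,fast++
(s=2,f=8) a[fast]=5≠a[slow]=4 write a[3]=5 → slow++,fast++
(s=3,f=9) a[fast]=6≠a[slow]=5 write a[4]=6 → slow++,fast++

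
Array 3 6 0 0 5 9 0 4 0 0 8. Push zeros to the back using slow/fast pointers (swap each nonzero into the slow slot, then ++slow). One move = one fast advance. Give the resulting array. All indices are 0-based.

(s=0,f=0) a[fast]=3≠0 swap→a[0]=3 → slow++,fast++
(s=1,f=1) a[fast]=6≠0 swap→a[1]=6 → slow++,fast++
(s=2,f=2) a[fast]=0 → fast++
(s=2,f=3) a[fast]=0 → fast++
(s=2,f=4) a[fast]=5≠0 swap→a[2]=5 → slow++,fast++
(s=3,f=5) a[fast]=9≠0 swap→a[3]=9 → slow++,fast++
(s=4,f=6) a[fast]=0 → fast++
(s=4,f=7) a[fast]=4≠0 swap→a[4]=4 → slow++,fast++
(s=5,f=8) a[fast]=0 → fast++
(s=5,f=9) a[fast]=0 → fast++
(s=5,f=10) a[fast]=8≠0 swap→a[5]=8 → slow++,fast++

[3, 6, 5, 9, 4, 8, 0, 0, 0, 0, 0]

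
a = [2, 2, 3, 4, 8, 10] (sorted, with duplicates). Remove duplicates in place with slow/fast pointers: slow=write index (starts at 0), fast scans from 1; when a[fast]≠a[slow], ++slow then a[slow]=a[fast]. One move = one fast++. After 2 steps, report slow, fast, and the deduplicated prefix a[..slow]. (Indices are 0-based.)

slow=1, fast=3, prefix=[2, 3]

slow=0 fast=1: a[fast]=2=a[slow] dup, fast++
slow=0 fast=2: a[fast]=3≠a[slow]=2 write a[1]=3, slow++,fast++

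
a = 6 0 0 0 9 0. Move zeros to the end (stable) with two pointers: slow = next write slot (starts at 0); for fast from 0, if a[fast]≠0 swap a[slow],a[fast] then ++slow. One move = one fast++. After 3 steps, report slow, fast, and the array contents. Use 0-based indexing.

(s=0,f=0) a[fast]=6≠0 swap→a[0]=6 → slow++,fast++
(s=1,f=1) a[fast]=0 → fast++
(s=1,f=2) a[fast]=0 → fast++

slow=1, fast=3, a=[6, 0, 0, 0, 9, 0]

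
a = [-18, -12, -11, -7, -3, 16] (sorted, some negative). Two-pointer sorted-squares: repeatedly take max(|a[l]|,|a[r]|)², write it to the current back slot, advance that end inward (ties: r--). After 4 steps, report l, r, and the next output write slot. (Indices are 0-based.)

l=0 r=5: |-18|>|16| out[5]=324, l++
l=1 r=5: |-12|<=|16| out[4]=256, r--
l=1 r=4: |-12|>|-3| out[3]=144, l++
l=2 r=4: |-11|>|-3| out[2]=121, l++

l=3, r=4, next write slot=1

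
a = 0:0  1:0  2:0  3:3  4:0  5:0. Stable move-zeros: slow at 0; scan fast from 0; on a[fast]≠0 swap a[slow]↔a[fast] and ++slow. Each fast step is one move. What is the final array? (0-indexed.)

[3, 0, 0, 0, 0, 0]

slow=0 fast=0: a[fast]=0, fast++
slow=0 fast=1: a[fast]=0, fast++
slow=0 fast=2: a[fast]=0, fast++
slow=0 fast=3: a[fast]=3≠0 swap→a[0]=3, slow++,fast++
slow=1 fast=4: a[fast]=0, fast++
slow=1 fast=5: a[fast]=0, fast++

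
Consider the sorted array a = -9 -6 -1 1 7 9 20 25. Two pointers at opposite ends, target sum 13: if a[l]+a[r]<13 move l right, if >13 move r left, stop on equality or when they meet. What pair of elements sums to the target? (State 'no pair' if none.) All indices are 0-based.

no pair

[0,7] -9+25=16 >13 → r--
[0,6] -9+20=11 <13 → l++
[1,6] -6+20=14 >13 → r--
[1,5] -6+9=3 <13 → l++
[2,5] -1+9=8 <13 → l++
[3,5] 1+9=10 <13 → l++
[4,5] 7+9=16 >13 → r--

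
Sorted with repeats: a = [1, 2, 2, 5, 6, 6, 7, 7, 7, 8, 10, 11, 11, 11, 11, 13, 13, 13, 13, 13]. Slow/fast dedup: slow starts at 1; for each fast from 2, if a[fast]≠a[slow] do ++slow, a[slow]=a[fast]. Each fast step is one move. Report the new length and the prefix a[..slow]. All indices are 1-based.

(s=1,f=2) a[fast]=2≠a[slow]=1 write a[2]=2 → slow++,fast++
(s=2,f=3) a[fast]=2=a[slow] dup → fast++
(s=2,f=4) a[fast]=5≠a[slow]=2 write a[3]=5 → slow++,fast++
(s=3,f=5) a[fast]=6≠a[slow]=5 write a[4]=6 → slow++,fast++
(s=4,f=6) a[fast]=6=a[slow] dup → fast++
(s=4,f=7) a[fast]=7≠a[slow]=6 write a[5]=7 → slow++,fast++
(s=5,f=8) a[fast]=7=a[slow] dup → fast++
(s=5,f=9) a[fast]=7=a[slow] dup → fast++
(s=5,f=10) a[fast]=8≠a[slow]=7 write a[6]=8 → slow++,fast++
(s=6,f=11) a[fast]=10≠a[slow]=8 write a[7]=10 → slow++,fast++
(s=7,f=12) a[fast]=11≠a[slow]=10 write a[8]=11 → slow++,fast++
(s=8,f=13) a[fast]=11=a[slow] dup → fast++
(s=8,f=14) a[fast]=11=a[slow] dup → fast++
(s=8,f=15) a[fast]=11=a[slow] dup → fast++
(s=8,f=16) a[fast]=13≠a[slow]=11 write a[9]=13 → slow++,fast++
(s=9,f=17) a[fast]=13=a[slow] dup → fast++
(s=9,f=18) a[fast]=13=a[slow] dup → fast++
(s=9,f=19) a[fast]=13=a[slow] dup → fast++
(s=9,f=20) a[fast]=13=a[slow] dup → fast++

length 9; prefix = [1, 2, 5, 6, 7, 8, 10, 11, 13]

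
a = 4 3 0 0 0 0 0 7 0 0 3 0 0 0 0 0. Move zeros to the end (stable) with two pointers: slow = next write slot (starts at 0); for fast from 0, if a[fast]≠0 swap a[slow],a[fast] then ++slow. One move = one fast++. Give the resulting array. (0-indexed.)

slow=0 fast=0: a[fast]=4≠0 swap→a[0]=4, slow++,fast++
slow=1 fast=1: a[fast]=3≠0 swap→a[1]=3, slow++,fast++
slow=2 fast=2: a[fast]=0, fast++
slow=2 fast=3: a[fast]=0, fast++
slow=2 fast=4: a[fast]=0, fast++
slow=2 fast=5: a[fast]=0, fast++
slow=2 fast=6: a[fast]=0, fast++
slow=2 fast=7: a[fast]=7≠0 swap→a[2]=7, slow++,fast++
slow=3 fast=8: a[fast]=0, fast++
slow=3 fast=9: a[fast]=0, fast++
slow=3 fast=10: a[fast]=3≠0 swap→a[3]=3, slow++,fast++
slow=4 fast=11: a[fast]=0, fast++
slow=4 fast=12: a[fast]=0, fast++
slow=4 fast=13: a[fast]=0, fast++
slow=4 fast=14: a[fast]=0, fast++
slow=4 fast=15: a[fast]=0, fast++

[4, 3, 7, 3, 0, 0, 0, 0, 0, 0, 0, 0, 0, 0, 0, 0]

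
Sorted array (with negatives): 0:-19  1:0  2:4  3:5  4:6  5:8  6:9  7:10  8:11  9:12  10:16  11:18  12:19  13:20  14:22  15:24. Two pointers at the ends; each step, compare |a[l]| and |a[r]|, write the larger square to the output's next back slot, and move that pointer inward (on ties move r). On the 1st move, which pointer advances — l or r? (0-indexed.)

r

l=0 r=15: |-19|<=|24| out[15]=576, r--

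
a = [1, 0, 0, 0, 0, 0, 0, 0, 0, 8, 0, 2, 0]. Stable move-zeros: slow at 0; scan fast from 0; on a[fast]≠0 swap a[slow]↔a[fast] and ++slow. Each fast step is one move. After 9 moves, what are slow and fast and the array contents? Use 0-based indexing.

slow=0 fast=0: a[fast]=1≠0 swap→a[0]=1, slow++,fast++
slow=1 fast=1: a[fast]=0, fast++
slow=1 fast=2: a[fast]=0, fast++
slow=1 fast=3: a[fast]=0, fast++
slow=1 fast=4: a[fast]=0, fast++
slow=1 fast=5: a[fast]=0, fast++
slow=1 fast=6: a[fast]=0, fast++
slow=1 fast=7: a[fast]=0, fast++
slow=1 fast=8: a[fast]=0, fast++

slow=1, fast=9, a=[1, 0, 0, 0, 0, 0, 0, 0, 0, 8, 0, 2, 0]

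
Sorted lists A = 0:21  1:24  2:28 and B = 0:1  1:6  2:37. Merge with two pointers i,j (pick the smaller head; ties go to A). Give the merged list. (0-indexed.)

i=0 j=0: A[i]=21>B[j]=1 take 1, j++
i=0 j=1: A[i]=21>B[j]=6 take 6, j++
i=0 j=2: A[i]=21<=B[j]=37 take 21, i++
i=1 j=2: A[i]=24<=B[j]=37 take 24, i++
i=2 j=2: A[i]=28<=B[j]=37 take 28, i++
i=3 j=2: A done, take B[j]=37, j++

[1, 6, 21, 24, 28, 37]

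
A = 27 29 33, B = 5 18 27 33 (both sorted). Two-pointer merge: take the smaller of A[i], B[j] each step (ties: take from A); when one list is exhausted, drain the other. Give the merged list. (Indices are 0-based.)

[i=0,j=0] A[i]=27>B[j]=5 take 5 → j++
[i=0,j=1] A[i]=27>B[j]=18 take 18 → j++
[i=0,j=2] A[i]=27<=B[j]=27 take 27 → i++
[i=1,j=2] A[i]=29>B[j]=27 take 27 → j++
[i=1,j=3] A[i]=29<=B[j]=33 take 29 → i++
[i=2,j=3] A[i]=33<=B[j]=33 take 33 → i++
[i=3,j=3] A done, take B[j]=33 → j++

[5, 18, 27, 27, 29, 33, 33]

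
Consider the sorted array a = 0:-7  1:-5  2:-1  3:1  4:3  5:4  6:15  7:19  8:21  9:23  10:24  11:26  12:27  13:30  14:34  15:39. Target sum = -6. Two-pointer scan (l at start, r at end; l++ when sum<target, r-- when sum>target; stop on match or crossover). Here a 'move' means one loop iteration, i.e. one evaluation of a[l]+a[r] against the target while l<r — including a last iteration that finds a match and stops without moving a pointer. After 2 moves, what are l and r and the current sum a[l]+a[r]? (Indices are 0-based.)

l=0 r=15: -7+39=32 >-6, r--
l=0 r=14: -7+34=27 >-6, r--

l=0, r=13, sum=23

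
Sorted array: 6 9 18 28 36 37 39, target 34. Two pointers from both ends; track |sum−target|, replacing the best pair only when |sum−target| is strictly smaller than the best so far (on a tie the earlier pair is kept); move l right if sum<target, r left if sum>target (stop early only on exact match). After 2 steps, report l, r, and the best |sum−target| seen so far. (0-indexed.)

l=0, r=4, best |Δ|=9

l=0 r=6: 6+39=45 d=11 *, r--
l=0 r=5: 6+37=43 d=9 *, r--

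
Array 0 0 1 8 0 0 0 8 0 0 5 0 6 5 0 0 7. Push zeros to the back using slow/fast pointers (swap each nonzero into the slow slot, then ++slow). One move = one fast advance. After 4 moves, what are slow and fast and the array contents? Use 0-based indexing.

slow=2, fast=4, a=[1, 8, 0, 0, 0, 0, 0, 8, 0, 0, 5, 0, 6, 5, 0, 0, 7]

(s=0,f=0) a[fast]=0 → fast++
(s=0,f=1) a[fast]=0 → fast++
(s=0,f=2) a[fast]=1≠0 swap→a[0]=1 → slow++,fast++
(s=1,f=3) a[fast]=8≠0 swap→a[1]=8 → slow++,fast++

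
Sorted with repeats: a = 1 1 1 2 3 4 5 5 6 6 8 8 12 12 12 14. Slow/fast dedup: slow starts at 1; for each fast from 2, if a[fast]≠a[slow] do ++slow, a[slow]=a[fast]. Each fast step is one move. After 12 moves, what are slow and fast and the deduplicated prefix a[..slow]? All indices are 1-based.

slow=8, fast=14, prefix=[1, 2, 3, 4, 5, 6, 8, 12]

slow=1 fast=2: a[fast]=1=a[slow] dup, fast++
slow=1 fast=3: a[fast]=1=a[slow] dup, fast++
slow=1 fast=4: a[fast]=2≠a[slow]=1 write a[2]=2, slow++,fast++
slow=2 fast=5: a[fast]=3≠a[slow]=2 write a[3]=3, slow++,fast++
slow=3 fast=6: a[fast]=4≠a[slow]=3 write a[4]=4, slow++,fast++
slow=4 fast=7: a[fast]=5≠a[slow]=4 write a[5]=5, slow++,fast++
slow=5 fast=8: a[fast]=5=a[slow] dup, fast++
slow=5 fast=9: a[fast]=6≠a[slow]=5 write a[6]=6, slow++,fast++
slow=6 fast=10: a[fast]=6=a[slow] dup, fast++
slow=6 fast=11: a[fast]=8≠a[slow]=6 write a[7]=8, slow++,fast++
slow=7 fast=12: a[fast]=8=a[slow] dup, fast++
slow=7 fast=13: a[fast]=12≠a[slow]=8 write a[8]=12, slow++,fast++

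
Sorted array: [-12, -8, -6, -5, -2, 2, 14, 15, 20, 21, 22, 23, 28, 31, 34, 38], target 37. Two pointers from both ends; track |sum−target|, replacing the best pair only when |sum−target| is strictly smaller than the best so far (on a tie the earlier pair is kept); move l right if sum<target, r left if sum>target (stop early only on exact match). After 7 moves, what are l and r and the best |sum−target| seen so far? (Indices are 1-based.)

[1,16] -12+38=26 d=11 * → l++
[2,16] -8+38=30 d=7 * → l++
[3,16] -6+38=32 d=5 * → l++
[4,16] -5+38=33 d=4 * → l++
[5,16] -2+38=36 d=1 * → l++
[6,16] 2+38=40 d=3 → r--
[6,15] 2+34=36 d=1 → l++

l=7, r=15, best |Δ|=1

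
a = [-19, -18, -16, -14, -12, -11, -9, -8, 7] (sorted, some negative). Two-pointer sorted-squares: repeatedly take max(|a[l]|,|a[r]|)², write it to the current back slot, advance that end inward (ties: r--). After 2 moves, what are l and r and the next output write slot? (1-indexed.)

l=3, r=9, next write slot=7

[1,9] |-19|>|7| out[9]=361 → l++
[2,9] |-18|>|7| out[8]=324 → l++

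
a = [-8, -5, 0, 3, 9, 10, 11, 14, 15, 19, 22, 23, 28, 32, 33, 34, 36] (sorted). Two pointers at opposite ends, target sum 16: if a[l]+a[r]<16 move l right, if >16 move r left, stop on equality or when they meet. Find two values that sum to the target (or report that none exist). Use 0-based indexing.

no pair

[0,16] -8+36=28 >16 → r--
[0,15] -8+34=26 >16 → r--
[0,14] -8+33=25 >16 → r--
[0,13] -8+32=24 >16 → r--
[0,12] -8+28=20 >16 → r--
[0,11] -8+23=15 <16 → l++
[1,11] -5+23=18 >16 → r--
[1,10] -5+22=17 >16 → r--
[1,9] -5+19=14 <16 → l++
[2,9] 0+19=19 >16 → r--
[2,8] 0+15=15 <16 → l++
[3,8] 3+15=18 >16 → r--
[3,7] 3+14=17 >16 → r--
[3,6] 3+11=14 <16 → l++
[4,6] 9+11=20 >16 → r--
[4,5] 9+10=19 >16 → r--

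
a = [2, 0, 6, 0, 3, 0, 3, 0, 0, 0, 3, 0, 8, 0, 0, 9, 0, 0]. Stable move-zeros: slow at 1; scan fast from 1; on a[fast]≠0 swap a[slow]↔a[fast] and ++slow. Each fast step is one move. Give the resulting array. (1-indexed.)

[2, 6, 3, 3, 3, 8, 9, 0, 0, 0, 0, 0, 0, 0, 0, 0, 0, 0]

slow=1 fast=1: a[fast]=2≠0 swap→a[1]=2, slow++,fast++
slow=2 fast=2: a[fast]=0, fast++
slow=2 fast=3: a[fast]=6≠0 swap→a[2]=6, slow++,fast++
slow=3 fast=4: a[fast]=0, fast++
slow=3 fast=5: a[fast]=3≠0 swap→a[3]=3, slow++,fast++
slow=4 fast=6: a[fast]=0, fast++
slow=4 fast=7: a[fast]=3≠0 swap→a[4]=3, slow++,fast++
slow=5 fast=8: a[fast]=0, fast++
slow=5 fast=9: a[fast]=0, fast++
slow=5 fast=10: a[fast]=0, fast++
slow=5 fast=11: a[fast]=3≠0 swap→a[5]=3, slow++,fast++
slow=6 fast=12: a[fast]=0, fast++
slow=6 fast=13: a[fast]=8≠0 swap→a[6]=8, slow++,fast++
slow=7 fast=14: a[fast]=0, fast++
slow=7 fast=15: a[fast]=0, fast++
slow=7 fast=16: a[fast]=9≠0 swap→a[7]=9, slow++,fast++
slow=8 fast=17: a[fast]=0, fast++
slow=8 fast=18: a[fast]=0, fast++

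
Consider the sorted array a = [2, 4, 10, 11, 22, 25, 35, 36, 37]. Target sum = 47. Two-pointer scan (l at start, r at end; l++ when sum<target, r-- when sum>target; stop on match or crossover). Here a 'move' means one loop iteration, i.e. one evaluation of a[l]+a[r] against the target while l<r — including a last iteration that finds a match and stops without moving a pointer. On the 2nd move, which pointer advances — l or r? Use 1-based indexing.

l

l=1 r=9: 2+37=39 <47, l++
l=2 r=9: 4+37=41 <47, l++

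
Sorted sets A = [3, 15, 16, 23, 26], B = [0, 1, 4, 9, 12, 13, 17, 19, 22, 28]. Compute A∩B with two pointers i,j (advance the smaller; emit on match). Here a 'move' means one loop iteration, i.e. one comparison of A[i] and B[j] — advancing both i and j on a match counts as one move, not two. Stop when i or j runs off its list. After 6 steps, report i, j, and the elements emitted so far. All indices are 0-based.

[i=0,j=0] 3>0 → j++
[i=0,j=1] 3>1 → j++
[i=0,j=2] 3<4 → i++
[i=1,j=2] 15>4 → j++
[i=1,j=3] 15>9 → j++
[i=1,j=4] 15>12 → j++

i=1, j=5, emitted=[]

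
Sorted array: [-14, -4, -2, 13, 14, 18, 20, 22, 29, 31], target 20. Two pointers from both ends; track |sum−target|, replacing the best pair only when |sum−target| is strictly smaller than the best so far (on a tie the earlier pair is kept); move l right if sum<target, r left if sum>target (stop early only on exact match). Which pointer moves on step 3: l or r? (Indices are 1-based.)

l=1 r=10: -14+31=17 d=3 *, l++
l=2 r=10: -4+31=27 d=7, r--
l=2 r=9: -4+29=25 d=5, r--

r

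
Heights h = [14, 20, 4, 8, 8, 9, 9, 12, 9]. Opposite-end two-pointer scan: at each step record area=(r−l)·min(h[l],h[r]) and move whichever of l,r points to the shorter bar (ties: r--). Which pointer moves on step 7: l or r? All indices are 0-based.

[0,8] min(14,9)*8=72 best=72 * → r--
[0,7] min(14,12)*7=84 best=84 * → r--
[0,6] min(14,9)*6=54 best=84 → r--
[0,5] min(14,9)*5=45 best=84 → r--
[0,4] min(14,8)*4=32 best=84 → r--
[0,3] min(14,8)*3=24 best=84 → r--
[0,2] min(14,4)*2=8 best=84 → r--

r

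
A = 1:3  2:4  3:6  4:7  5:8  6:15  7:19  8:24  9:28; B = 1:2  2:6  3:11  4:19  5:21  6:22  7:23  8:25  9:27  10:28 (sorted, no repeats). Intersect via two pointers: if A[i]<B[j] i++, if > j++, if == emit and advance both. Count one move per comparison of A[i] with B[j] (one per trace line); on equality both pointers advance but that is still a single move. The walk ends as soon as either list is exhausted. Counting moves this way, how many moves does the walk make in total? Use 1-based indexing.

[i=1,j=1] 3>2 → j++
[i=1,j=2] 3<6 → i++
[i=2,j=2] 4<6 → i++
[i=3,j=2] 6==6 emit → i++,j++
[i=4,j=3] 7<11 → i++
[i=5,j=3] 8<11 → i++
[i=6,j=3] 15>11 → j++
[i=6,j=4] 15<19 → i++
[i=7,j=4] 19==19 emit → i++,j++
[i=8,j=5] 24>21 → j++
[i=8,j=6] 24>22 → j++
[i=8,j=7] 24>23 → j++
[i=8,j=8] 24<25 → i++
[i=9,j=8] 28>25 → j++
[i=9,j=9] 28>27 → j++
[i=9,j=10] 28==28 emit → i++,j++

16 moves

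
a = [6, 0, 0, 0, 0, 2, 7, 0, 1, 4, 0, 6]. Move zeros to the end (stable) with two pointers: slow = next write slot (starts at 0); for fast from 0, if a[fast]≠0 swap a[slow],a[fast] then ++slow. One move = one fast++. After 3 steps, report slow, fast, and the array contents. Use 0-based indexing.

(s=0,f=0) a[fast]=6≠0 swap→a[0]=6 → slow++,fast++
(s=1,f=1) a[fast]=0 → fast++
(s=1,f=2) a[fast]=0 → fast++

slow=1, fast=3, a=[6, 0, 0, 0, 0, 2, 7, 0, 1, 4, 0, 6]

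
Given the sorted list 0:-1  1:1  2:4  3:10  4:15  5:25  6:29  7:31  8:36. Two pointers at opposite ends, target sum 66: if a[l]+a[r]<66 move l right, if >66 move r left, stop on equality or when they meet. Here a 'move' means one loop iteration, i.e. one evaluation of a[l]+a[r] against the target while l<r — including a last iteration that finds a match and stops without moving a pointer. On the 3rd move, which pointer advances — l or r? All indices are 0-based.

l

[0,8] -1+36=35 <66 → l++
[1,8] 1+36=37 <66 → l++
[2,8] 4+36=40 <66 → l++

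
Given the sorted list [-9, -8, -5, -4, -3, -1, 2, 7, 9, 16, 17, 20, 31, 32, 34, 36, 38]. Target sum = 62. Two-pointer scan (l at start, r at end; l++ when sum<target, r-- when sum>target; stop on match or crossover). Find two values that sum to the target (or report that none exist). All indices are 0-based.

no pair

[0,16] -9+38=29 <62 → l++
[1,16] -8+38=30 <62 → l++
[2,16] -5+38=33 <62 → l++
[3,16] -4+38=34 <62 → l++
[4,16] -3+38=35 <62 → l++
[5,16] -1+38=37 <62 → l++
[6,16] 2+38=40 <62 → l++
[7,16] 7+38=45 <62 → l++
[8,16] 9+38=47 <62 → l++
[9,16] 16+38=54 <62 → l++
[10,16] 17+38=55 <62 → l++
[11,16] 20+38=58 <62 → l++
[12,16] 31+38=69 >62 → r--
[12,15] 31+36=67 >62 → r--
[12,14] 31+34=65 >62 → r--
[12,13] 31+32=63 >62 → r--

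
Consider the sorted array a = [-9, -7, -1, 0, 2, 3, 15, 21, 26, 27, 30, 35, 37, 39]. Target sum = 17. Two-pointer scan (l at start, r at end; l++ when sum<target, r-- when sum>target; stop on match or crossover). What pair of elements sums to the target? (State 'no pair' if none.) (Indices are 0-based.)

[0,13] -9+39=30 >17 → r--
[0,12] -9+37=28 >17 → r--
[0,11] -9+35=26 >17 → r--
[0,10] -9+30=21 >17 → r--
[0,9] -9+27=18 >17 → r--
[0,8] -9+26=17 → found

(-9, 26)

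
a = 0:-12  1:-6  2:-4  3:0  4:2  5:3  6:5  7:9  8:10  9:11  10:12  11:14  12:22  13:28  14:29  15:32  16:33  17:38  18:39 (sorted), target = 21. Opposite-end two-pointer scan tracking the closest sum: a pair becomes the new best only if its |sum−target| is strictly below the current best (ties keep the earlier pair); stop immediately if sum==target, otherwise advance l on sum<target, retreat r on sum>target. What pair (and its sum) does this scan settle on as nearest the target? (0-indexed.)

pair (-12, 33) with sum 21 (|Δ|=0)

l=0 r=18: -12+39=27 d=6 *, r--
l=0 r=17: -12+38=26 d=5 *, r--
l=0 r=16: -12+33=21 d=0 *, stop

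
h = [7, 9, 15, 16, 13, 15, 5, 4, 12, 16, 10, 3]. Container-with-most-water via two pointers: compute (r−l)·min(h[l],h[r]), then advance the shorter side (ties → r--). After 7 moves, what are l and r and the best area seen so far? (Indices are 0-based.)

l=0 r=11: min(7,3)*11=33 best=33 *, r--
l=0 r=10: min(7,10)*10=70 best=70 *, l++
l=1 r=10: min(9,10)*9=81 best=81 *, l++
l=2 r=10: min(15,10)*8=80 best=81, r--
l=2 r=9: min(15,16)*7=105 best=105 *, l++
l=3 r=9: min(16,16)*6=96 best=105, r--
l=3 r=8: min(16,12)*5=60 best=105, r--

l=3, r=7, best area=105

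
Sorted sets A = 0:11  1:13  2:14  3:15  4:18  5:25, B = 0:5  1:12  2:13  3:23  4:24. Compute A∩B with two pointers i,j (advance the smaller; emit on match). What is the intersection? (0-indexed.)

intersection = [13]

[i=0,j=0] 11>5 → j++
[i=0,j=1] 11<12 → i++
[i=1,j=1] 13>12 → j++
[i=1,j=2] 13==13 emit → i++,j++
[i=2,j=3] 14<23 → i++
[i=3,j=3] 15<23 → i++
[i=4,j=3] 18<23 → i++
[i=5,j=3] 25>23 → j++
[i=5,j=4] 25>24 → j++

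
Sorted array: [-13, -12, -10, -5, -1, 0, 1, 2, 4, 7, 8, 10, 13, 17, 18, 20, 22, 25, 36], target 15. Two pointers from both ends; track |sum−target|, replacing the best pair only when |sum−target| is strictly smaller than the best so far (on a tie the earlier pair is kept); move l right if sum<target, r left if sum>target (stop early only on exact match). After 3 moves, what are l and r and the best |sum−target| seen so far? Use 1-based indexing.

l=1 r=19: -13+36=23 d=8 *, r--
l=1 r=18: -13+25=12 d=3 *, l++
l=2 r=18: -12+25=13 d=2 *, l++

l=3, r=18, best |Δ|=2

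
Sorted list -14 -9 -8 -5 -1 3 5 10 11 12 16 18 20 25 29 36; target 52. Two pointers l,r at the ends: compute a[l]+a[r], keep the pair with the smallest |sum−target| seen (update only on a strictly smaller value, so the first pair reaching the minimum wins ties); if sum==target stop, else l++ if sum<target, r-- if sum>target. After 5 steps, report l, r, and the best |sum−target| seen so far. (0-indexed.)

[0,15] -14+36=22 d=30 * → l++
[1,15] -9+36=27 d=25 * → l++
[2,15] -8+36=28 d=24 * → l++
[3,15] -5+36=31 d=21 * → l++
[4,15] -1+36=35 d=17 * → l++

l=5, r=15, best |Δ|=17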